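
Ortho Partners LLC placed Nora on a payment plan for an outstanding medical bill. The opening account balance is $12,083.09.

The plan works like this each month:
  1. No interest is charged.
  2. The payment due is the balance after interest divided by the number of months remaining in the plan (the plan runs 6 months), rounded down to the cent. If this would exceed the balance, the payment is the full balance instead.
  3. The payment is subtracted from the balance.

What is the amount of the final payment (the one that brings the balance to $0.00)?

Month 1: $12,083.09 − $2,013.84 → $10,069.25
Month 2: $10,069.25 − $2,013.85 → $8,055.40
Month 3: $8,055.40 − $2,013.85 → $6,041.55
Month 4: $6,041.55 − $2,013.85 → $4,027.70
Month 5: $4,027.70 − $2,013.85 → $2,013.85
Month 6: $2,013.85 − $2,013.85 → $0.00

$2,013.85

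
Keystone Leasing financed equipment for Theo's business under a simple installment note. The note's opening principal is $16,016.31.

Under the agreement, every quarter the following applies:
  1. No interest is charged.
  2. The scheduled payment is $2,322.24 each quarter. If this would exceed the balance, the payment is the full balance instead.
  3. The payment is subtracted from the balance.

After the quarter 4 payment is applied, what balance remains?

Quarter 1: opening $16,016.31; payment $2,322.24; balance $13,694.07
Quarter 2: opening $13,694.07; payment $2,322.24; balance $11,371.83
Quarter 3: opening $11,371.83; payment $2,322.24; balance $9,049.59
Quarter 4: opening $9,049.59; payment $2,322.24; balance $6,727.35

$6,727.35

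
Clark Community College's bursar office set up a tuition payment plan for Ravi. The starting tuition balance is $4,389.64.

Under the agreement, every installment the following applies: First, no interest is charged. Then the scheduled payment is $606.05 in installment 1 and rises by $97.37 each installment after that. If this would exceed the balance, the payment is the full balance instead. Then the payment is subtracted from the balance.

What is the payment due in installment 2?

Installment 1: $4,389.64 − $606.05 → $3,783.59
Installment 2: $3,783.59 − $703.42 → $3,080.17

$703.42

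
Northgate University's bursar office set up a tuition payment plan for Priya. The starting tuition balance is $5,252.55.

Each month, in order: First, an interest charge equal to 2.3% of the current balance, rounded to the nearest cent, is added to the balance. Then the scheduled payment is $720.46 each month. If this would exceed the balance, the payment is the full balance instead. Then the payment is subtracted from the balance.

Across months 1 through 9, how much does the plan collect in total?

$5,815.73

Month 1: opening $5,252.55; interest $120.81 → $5,373.36; payment $720.46; balance $4,652.90
Month 2: opening $4,652.90; interest $107.02 → $4,759.92; payment $720.46; balance $4,039.46
Month 3: opening $4,039.46; interest $92.91 → $4,132.37; payment $720.46; balance $3,411.91
Month 4: opening $3,411.91; interest $78.47 → $3,490.38; payment $720.46; balance $2,769.92
Month 5: opening $2,769.92; interest $63.71 → $2,833.63; payment $720.46; balance $2,113.17
Month 6: opening $2,113.17; interest $48.60 → $2,161.77; payment $720.46; balance $1,441.31
Month 7: opening $1,441.31; interest $33.15 → $1,474.46; payment $720.46; balance $754.00
Month 8: opening $754.00; interest $17.34 → $771.34; payment $720.46; balance $50.88
Month 9: opening $50.88; interest $1.17 → $52.05; payment $52.05; balance $0.00
Total paid: $5,815.73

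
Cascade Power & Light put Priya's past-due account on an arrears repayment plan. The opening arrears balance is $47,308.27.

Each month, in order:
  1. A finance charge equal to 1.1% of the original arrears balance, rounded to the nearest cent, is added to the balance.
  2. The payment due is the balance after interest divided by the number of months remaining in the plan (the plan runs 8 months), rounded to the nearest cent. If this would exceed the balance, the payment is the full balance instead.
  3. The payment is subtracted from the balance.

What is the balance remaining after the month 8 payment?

# | Opening | Interest | Payment | End bal
1 | $47,308.27 | $520.39 | $5,978.58 | $41,850.08
2 | $41,850.08 | $520.39 | $6,052.92 | $36,317.55
3 | $36,317.55 | $520.39 | $6,139.66 | $30,698.28
4 | $30,698.28 | $520.39 | $6,243.73 | $24,974.94
5 | $24,974.94 | $520.39 | $6,373.83 | $19,121.50
6 | $19,121.50 | $520.39 | $6,547.30 | $13,094.59
7 | $13,094.59 | $520.39 | $6,807.49 | $6,807.49
8 | $6,807.49 | $520.39 | $7,327.88 | $0.00

$0.00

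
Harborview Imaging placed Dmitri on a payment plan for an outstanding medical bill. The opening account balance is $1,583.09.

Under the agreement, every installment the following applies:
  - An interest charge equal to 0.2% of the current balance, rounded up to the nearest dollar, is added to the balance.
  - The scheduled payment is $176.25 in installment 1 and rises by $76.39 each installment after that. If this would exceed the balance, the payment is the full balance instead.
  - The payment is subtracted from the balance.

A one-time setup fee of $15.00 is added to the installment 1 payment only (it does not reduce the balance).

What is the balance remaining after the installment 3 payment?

$835.17

# | Opening | Interest | Payment | Fee | End bal
1 | $1,583.09 | $4.00 | $176.25 | $15.00 | $1,410.84
2 | $1,410.84 | $3.00 | $252.64 | — | $1,161.20
3 | $1,161.20 | $3.00 | $329.03 | — | $835.17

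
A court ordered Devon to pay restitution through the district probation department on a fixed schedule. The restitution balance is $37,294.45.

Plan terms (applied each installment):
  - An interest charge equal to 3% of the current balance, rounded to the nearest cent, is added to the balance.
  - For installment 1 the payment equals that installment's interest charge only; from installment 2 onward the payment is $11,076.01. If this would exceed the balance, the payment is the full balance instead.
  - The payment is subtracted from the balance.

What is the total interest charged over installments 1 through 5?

# | Opening | Interest | Payment | End bal
1 | $37,294.45 | $1,118.83 | $1,118.83 | $37,294.45
2 | $37,294.45 | $1,118.83 | $11,076.01 | $27,337.27
3 | $27,337.27 | $820.12 | $11,076.01 | $17,081.38
4 | $17,081.38 | $512.44 | $11,076.01 | $6,517.81
5 | $6,517.81 | $195.53 | $6,713.34 | $0.00
Total interest: $1,118.83 + $1,118.83 + $820.12 + $512.44 + $195.53 = $3,765.75

$3,765.75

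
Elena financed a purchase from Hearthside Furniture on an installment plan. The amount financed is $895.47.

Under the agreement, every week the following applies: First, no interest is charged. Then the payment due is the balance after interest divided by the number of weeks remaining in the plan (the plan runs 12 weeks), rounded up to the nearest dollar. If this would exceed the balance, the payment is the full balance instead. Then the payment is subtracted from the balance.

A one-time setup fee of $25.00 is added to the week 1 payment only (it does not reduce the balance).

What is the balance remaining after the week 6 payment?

Week 1: opening $895.47; payment $75.00 (+ $25.00 fee); balance $820.47
Week 2: opening $820.47; payment $75.00; balance $745.47
Week 3: opening $745.47; payment $75.00; balance $670.47
Week 4: opening $670.47; payment $75.00; balance $595.47
Week 5: opening $595.47; payment $75.00; balance $520.47
Week 6: opening $520.47; payment $75.00; balance $445.47

$445.47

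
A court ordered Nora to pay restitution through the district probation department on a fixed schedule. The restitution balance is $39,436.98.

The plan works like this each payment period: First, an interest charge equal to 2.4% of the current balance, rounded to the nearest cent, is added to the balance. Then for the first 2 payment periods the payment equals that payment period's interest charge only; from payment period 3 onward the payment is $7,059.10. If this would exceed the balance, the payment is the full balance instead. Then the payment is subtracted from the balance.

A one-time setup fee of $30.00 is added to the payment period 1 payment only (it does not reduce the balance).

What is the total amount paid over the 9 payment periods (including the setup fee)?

# | Opening | Interest | Payment | Fee | End bal
1 | $39,436.98 | $946.49 | $946.49 | $30.00 | $39,436.98
2 | $39,436.98 | $946.49 | $946.49 | — | $39,436.98
3 | $39,436.98 | $946.49 | $7,059.10 | — | $33,324.37
4 | $33,324.37 | $799.78 | $7,059.10 | — | $27,065.05
5 | $27,065.05 | $649.56 | $7,059.10 | — | $20,655.51
6 | $20,655.51 | $495.73 | $7,059.10 | — | $14,092.14
7 | $14,092.14 | $338.21 | $7,059.10 | — | $7,371.25
8 | $7,371.25 | $176.91 | $7,059.10 | — | $489.06
9 | $489.06 | $11.74 | $500.80 | — | $0.00
Total paid: $44,778.38

$44,778.38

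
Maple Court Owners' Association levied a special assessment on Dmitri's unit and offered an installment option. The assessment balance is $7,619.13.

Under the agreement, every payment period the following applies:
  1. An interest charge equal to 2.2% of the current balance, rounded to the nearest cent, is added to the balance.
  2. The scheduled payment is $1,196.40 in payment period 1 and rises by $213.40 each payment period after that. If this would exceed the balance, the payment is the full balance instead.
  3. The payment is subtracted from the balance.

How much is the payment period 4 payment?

Payment period 1: $7,619.13 +$167.62 interest = $7,786.75; pay $1,196.40 → $6,590.35
Payment period 2: $6,590.35 +$144.99 interest = $6,735.34; pay $1,409.80 → $5,325.54
Payment period 3: $5,325.54 +$117.16 interest = $5,442.70; pay $1,623.20 → $3,819.50
Payment period 4: $3,819.50 +$84.03 interest = $3,903.53; pay $1,836.60 → $2,066.93

$1,836.60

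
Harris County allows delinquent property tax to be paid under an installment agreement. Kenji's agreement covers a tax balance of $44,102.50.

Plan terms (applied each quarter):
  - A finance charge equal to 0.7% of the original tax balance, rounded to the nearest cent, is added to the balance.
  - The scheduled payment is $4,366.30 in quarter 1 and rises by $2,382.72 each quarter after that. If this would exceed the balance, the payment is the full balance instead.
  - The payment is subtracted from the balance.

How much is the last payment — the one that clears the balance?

Quarter 1: opening $44,102.50; interest $308.72 → $44,411.22; payment $4,366.30; balance $40,044.92
Quarter 2: opening $40,044.92; interest $308.72 → $40,353.64; payment $6,749.02; balance $33,604.62
Quarter 3: opening $33,604.62; interest $308.72 → $33,913.34; payment $9,131.74; balance $24,781.60
Quarter 4: opening $24,781.60; interest $308.72 → $25,090.32; payment $11,514.46; balance $13,575.86
Quarter 5: opening $13,575.86; interest $308.72 → $13,884.58; payment $13,884.58; balance $0.00

$13,884.58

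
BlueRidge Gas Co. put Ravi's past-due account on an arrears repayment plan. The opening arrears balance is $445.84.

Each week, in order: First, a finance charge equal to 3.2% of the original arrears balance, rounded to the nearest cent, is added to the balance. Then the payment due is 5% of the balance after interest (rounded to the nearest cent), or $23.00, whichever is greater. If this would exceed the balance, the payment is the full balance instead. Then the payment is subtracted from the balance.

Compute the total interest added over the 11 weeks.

$156.97

Week 1: $445.84 +$14.27 interest = $460.11; pay $23.01 → $437.10
Week 2: $437.10 +$14.27 interest = $451.37; pay $23.00 → $428.37
Week 3: $428.37 +$14.27 interest = $442.64; pay $23.00 → $419.64
Week 4: $419.64 +$14.27 interest = $433.91; pay $23.00 → $410.91
Week 5: $410.91 +$14.27 interest = $425.18; pay $23.00 → $402.18
Week 6: $402.18 +$14.27 interest = $416.45; pay $23.00 → $393.45
Week 7: $393.45 +$14.27 interest = $407.72; pay $23.00 → $384.72
Week 8: $384.72 +$14.27 interest = $398.99; pay $23.00 → $375.99
Week 9: $375.99 +$14.27 interest = $390.26; pay $23.00 → $367.26
Week 10: $367.26 +$14.27 interest = $381.53; pay $23.00 → $358.53
Week 11: $358.53 +$14.27 interest = $372.80; pay $23.00 → $349.80
Total interest: $14.27 + $14.27 + $14.27 + $14.27 + $14.27 + $14.27 + $14.27 + $14.27 + $14.27 + $14.27 + $14.27 = $156.97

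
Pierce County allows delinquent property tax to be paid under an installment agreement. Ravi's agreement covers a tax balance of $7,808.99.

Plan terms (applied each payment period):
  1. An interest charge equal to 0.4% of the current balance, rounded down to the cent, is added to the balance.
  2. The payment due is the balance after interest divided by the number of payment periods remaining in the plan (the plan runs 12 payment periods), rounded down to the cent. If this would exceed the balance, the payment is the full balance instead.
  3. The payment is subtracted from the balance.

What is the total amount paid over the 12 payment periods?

# | Opening | Interest | Payment | End bal
1 | $7,808.99 | $31.23 | $653.35 | $7,186.87
2 | $7,186.87 | $28.74 | $655.96 | $6,559.65
3 | $6,559.65 | $26.23 | $658.58 | $5,927.30
4 | $5,927.30 | $23.70 | $661.22 | $5,289.78
5 | $5,289.78 | $21.15 | $663.86 | $4,647.07
6 | $4,647.07 | $18.58 | $666.52 | $3,999.13
7 | $3,999.13 | $15.99 | $669.18 | $3,345.94
8 | $3,345.94 | $13.38 | $671.86 | $2,687.46
9 | $2,687.46 | $10.74 | $674.55 | $2,023.65
10 | $2,023.65 | $8.09 | $677.24 | $1,354.50
11 | $1,354.50 | $5.41 | $679.95 | $679.96
12 | $679.96 | $2.71 | $682.67 | $0.00
Total paid: $8,014.94

$8,014.94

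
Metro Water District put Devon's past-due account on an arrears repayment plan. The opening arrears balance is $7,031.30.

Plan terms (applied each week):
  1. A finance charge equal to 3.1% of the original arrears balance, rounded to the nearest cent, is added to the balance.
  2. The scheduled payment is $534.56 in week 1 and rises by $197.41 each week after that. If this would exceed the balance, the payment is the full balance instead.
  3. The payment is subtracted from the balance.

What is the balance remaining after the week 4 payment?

Week 1: opening $7,031.30; interest $217.97 → $7,249.27; payment $534.56; balance $6,714.71
Week 2: opening $6,714.71; interest $217.97 → $6,932.68; payment $731.97; balance $6,200.71
Week 3: opening $6,200.71; interest $217.97 → $6,418.68; payment $929.38; balance $5,489.30
Week 4: opening $5,489.30; interest $217.97 → $5,707.27; payment $1,126.79; balance $4,580.48

$4,580.48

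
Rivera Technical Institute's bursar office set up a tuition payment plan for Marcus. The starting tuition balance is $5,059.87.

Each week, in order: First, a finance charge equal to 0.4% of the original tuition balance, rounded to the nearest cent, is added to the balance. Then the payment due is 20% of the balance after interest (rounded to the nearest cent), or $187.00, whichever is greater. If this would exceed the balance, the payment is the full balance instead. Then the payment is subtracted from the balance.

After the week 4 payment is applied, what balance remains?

$2,120.32

# | Opening | Interest | Payment | End bal
1 | $5,059.87 | $20.24 | $1,016.02 | $4,064.09
2 | $4,064.09 | $20.24 | $816.87 | $3,267.46
3 | $3,267.46 | $20.24 | $657.54 | $2,630.16
4 | $2,630.16 | $20.24 | $530.08 | $2,120.32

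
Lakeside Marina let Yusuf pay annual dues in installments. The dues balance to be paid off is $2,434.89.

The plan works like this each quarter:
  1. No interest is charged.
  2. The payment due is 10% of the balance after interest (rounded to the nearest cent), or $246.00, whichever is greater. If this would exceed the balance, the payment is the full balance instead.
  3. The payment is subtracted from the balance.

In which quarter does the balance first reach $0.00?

Quarter 1: $2,434.89 − $246.00 → $2,188.89
Quarter 2: $2,188.89 − $246.00 → $1,942.89
Quarter 3: $1,942.89 − $246.00 → $1,696.89
Quarter 4: $1,696.89 − $246.00 → $1,450.89
Quarter 5: $1,450.89 − $246.00 → $1,204.89
Quarter 6: $1,204.89 − $246.00 → $958.89
Quarter 7: $958.89 − $246.00 → $712.89
Quarter 8: $712.89 − $246.00 → $466.89
Quarter 9: $466.89 − $246.00 → $220.89
Quarter 10: $220.89 − $220.89 → $0.00
Balance reaches $0.00 in quarter 10.

10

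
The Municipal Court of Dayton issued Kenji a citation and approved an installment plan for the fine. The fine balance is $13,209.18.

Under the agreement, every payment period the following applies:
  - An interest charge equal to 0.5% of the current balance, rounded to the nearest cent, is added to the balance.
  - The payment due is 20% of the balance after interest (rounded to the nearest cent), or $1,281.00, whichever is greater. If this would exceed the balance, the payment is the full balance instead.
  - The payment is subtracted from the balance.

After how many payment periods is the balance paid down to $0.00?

9

Payment period 1: opening $13,209.18; interest $66.05 → $13,275.23; payment $2,655.05; balance $10,620.18
Payment period 2: opening $10,620.18; interest $53.10 → $10,673.28; payment $2,134.66; balance $8,538.62
Payment period 3: opening $8,538.62; interest $42.69 → $8,581.31; payment $1,716.26; balance $6,865.05
Payment period 4: opening $6,865.05; interest $34.33 → $6,899.38; payment $1,379.88; balance $5,519.50
Payment period 5: opening $5,519.50; interest $27.60 → $5,547.10; payment $1,281.00; balance $4,266.10
Payment period 6: opening $4,266.10; interest $21.33 → $4,287.43; payment $1,281.00; balance $3,006.43
Payment period 7: opening $3,006.43; interest $15.03 → $3,021.46; payment $1,281.00; balance $1,740.46
Payment period 8: opening $1,740.46; interest $8.70 → $1,749.16; payment $1,281.00; balance $468.16
Payment period 9: opening $468.16; interest $2.34 → $470.50; payment $470.50; balance $0.00
Balance reaches $0.00 in payment period 9.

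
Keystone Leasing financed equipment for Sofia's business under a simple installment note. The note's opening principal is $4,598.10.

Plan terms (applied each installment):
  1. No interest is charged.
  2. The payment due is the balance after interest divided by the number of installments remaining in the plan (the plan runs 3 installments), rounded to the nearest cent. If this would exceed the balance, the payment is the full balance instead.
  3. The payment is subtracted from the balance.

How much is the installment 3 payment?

# | Opening | Payment | End bal
1 | $4,598.10 | $1,532.70 | $3,065.40
2 | $3,065.40 | $1,532.70 | $1,532.70
3 | $1,532.70 | $1,532.70 | $0.00

$1,532.70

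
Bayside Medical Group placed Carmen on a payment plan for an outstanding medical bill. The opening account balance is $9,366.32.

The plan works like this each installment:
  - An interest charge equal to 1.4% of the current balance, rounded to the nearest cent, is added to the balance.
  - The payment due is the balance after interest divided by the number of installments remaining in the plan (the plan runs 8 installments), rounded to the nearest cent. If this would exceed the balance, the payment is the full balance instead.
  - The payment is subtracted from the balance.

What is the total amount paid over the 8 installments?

# | Opening | Interest | Payment | End bal
1 | $9,366.32 | $131.13 | $1,187.18 | $8,310.27
2 | $8,310.27 | $116.34 | $1,203.80 | $7,222.81
3 | $7,222.81 | $101.12 | $1,220.66 | $6,103.27
4 | $6,103.27 | $85.45 | $1,237.74 | $4,950.98
5 | $4,950.98 | $69.31 | $1,255.07 | $3,765.22
6 | $3,765.22 | $52.71 | $1,272.64 | $2,545.29
7 | $2,545.29 | $35.63 | $1,290.46 | $1,290.46
8 | $1,290.46 | $18.07 | $1,308.53 | $0.00
Total paid: $9,976.08

$9,976.08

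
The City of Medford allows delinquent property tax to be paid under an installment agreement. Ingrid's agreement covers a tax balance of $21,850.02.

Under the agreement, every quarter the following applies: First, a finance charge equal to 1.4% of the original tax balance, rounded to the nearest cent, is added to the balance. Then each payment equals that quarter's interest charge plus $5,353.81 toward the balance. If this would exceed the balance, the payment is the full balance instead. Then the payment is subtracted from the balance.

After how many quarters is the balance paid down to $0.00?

5

Quarter 1: opening $21,850.02; interest $305.90 → $22,155.92; payment $5,659.71; balance $16,496.21
Quarter 2: opening $16,496.21; interest $305.90 → $16,802.11; payment $5,659.71; balance $11,142.40
Quarter 3: opening $11,142.40; interest $305.90 → $11,448.30; payment $5,659.71; balance $5,788.59
Quarter 4: opening $5,788.59; interest $305.90 → $6,094.49; payment $5,659.71; balance $434.78
Quarter 5: opening $434.78; interest $305.90 → $740.68; payment $740.68; balance $0.00
Balance reaches $0.00 in quarter 5.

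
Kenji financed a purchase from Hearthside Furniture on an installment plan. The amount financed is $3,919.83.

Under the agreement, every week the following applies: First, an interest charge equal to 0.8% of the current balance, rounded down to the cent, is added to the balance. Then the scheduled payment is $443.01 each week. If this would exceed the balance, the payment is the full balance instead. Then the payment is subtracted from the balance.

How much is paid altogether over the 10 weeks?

$4,081.95

Week 1: opening $3,919.83; interest $31.35 → $3,951.18; payment $443.01; balance $3,508.17
Week 2: opening $3,508.17; interest $28.06 → $3,536.23; payment $443.01; balance $3,093.22
Week 3: opening $3,093.22; interest $24.74 → $3,117.96; payment $443.01; balance $2,674.95
Week 4: opening $2,674.95; interest $21.39 → $2,696.34; payment $443.01; balance $2,253.33
Week 5: opening $2,253.33; interest $18.02 → $2,271.35; payment $443.01; balance $1,828.34
Week 6: opening $1,828.34; interest $14.62 → $1,842.96; payment $443.01; balance $1,399.95
Week 7: opening $1,399.95; interest $11.19 → $1,411.14; payment $443.01; balance $968.13
Week 8: opening $968.13; interest $7.74 → $975.87; payment $443.01; balance $532.86
Week 9: opening $532.86; interest $4.26 → $537.12; payment $443.01; balance $94.11
Week 10: opening $94.11; interest $0.75 → $94.86; payment $94.86; balance $0.00
Total paid: $4,081.95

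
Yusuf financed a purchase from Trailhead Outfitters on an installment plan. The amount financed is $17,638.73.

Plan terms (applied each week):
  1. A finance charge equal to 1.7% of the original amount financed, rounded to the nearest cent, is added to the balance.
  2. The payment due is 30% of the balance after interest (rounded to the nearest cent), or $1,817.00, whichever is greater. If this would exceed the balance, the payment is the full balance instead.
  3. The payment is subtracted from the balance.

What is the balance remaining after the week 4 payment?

Week 1: $17,638.73 +$299.86 interest = $17,938.59; pay $5,381.58 → $12,557.01
Week 2: $12,557.01 +$299.86 interest = $12,856.87; pay $3,857.06 → $8,999.81
Week 3: $8,999.81 +$299.86 interest = $9,299.67; pay $2,789.90 → $6,509.77
Week 4: $6,509.77 +$299.86 interest = $6,809.63; pay $2,042.89 → $4,766.74

$4,766.74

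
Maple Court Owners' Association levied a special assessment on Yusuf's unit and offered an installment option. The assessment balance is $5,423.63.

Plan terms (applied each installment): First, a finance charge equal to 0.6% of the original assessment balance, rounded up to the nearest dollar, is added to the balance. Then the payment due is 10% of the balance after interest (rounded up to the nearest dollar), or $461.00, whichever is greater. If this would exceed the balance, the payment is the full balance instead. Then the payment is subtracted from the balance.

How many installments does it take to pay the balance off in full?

Installment 1: $5,423.63 +$33.00 interest = $5,456.63; pay $546.00 → $4,910.63
Installment 2: $4,910.63 +$33.00 interest = $4,943.63; pay $495.00 → $4,448.63
Installment 3: $4,448.63 +$33.00 interest = $4,481.63; pay $461.00 → $4,020.63
Installment 4: $4,020.63 +$33.00 interest = $4,053.63; pay $461.00 → $3,592.63
Installment 5: $3,592.63 +$33.00 interest = $3,625.63; pay $461.00 → $3,164.63
Installment 6: $3,164.63 +$33.00 interest = $3,197.63; pay $461.00 → $2,736.63
Installment 7: $2,736.63 +$33.00 interest = $2,769.63; pay $461.00 → $2,308.63
Installment 8: $2,308.63 +$33.00 interest = $2,341.63; pay $461.00 → $1,880.63
Installment 9: $1,880.63 +$33.00 interest = $1,913.63; pay $461.00 → $1,452.63
Installment 10: $1,452.63 +$33.00 interest = $1,485.63; pay $461.00 → $1,024.63
Installment 11: $1,024.63 +$33.00 interest = $1,057.63; pay $461.00 → $596.63
Installment 12: $596.63 +$33.00 interest = $629.63; pay $461.00 → $168.63
Installment 13: $168.63 +$33.00 interest = $201.63; pay $201.63 → $0.00
Balance reaches $0.00 in installment 13.

13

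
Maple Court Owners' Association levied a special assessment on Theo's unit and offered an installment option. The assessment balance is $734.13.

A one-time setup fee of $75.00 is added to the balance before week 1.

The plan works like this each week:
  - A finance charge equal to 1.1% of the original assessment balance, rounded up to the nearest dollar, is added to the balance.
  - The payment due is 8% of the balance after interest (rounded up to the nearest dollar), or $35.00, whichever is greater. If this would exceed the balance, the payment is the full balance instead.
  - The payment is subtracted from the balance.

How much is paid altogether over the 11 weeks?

# | Opening | Interest | Payment | End bal
1 | $809.13 | $9.00 | $66.00 | $752.13
2 | $752.13 | $9.00 | $61.00 | $700.13
3 | $700.13 | $9.00 | $57.00 | $652.13
4 | $652.13 | $9.00 | $53.00 | $608.13
5 | $608.13 | $9.00 | $50.00 | $567.13
6 | $567.13 | $9.00 | $47.00 | $529.13
7 | $529.13 | $9.00 | $44.00 | $494.13
8 | $494.13 | $9.00 | $41.00 | $462.13
9 | $462.13 | $9.00 | $38.00 | $433.13
10 | $433.13 | $9.00 | $36.00 | $406.13
11 | $406.13 | $9.00 | $35.00 | $380.13
Total paid: $528.00

$528.00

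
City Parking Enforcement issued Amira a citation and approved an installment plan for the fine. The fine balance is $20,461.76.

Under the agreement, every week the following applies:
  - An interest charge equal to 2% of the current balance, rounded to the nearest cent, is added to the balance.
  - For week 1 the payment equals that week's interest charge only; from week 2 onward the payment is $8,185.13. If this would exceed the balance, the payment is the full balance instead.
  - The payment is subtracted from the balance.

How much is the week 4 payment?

$4,849.55

Week 1: opening $20,461.76; interest $409.24 → $20,871.00; payment $409.24; balance $20,461.76
Week 2: opening $20,461.76; interest $409.24 → $20,871.00; payment $8,185.13; balance $12,685.87
Week 3: opening $12,685.87; interest $253.72 → $12,939.59; payment $8,185.13; balance $4,754.46
Week 4: opening $4,754.46; interest $95.09 → $4,849.55; payment $4,849.55; balance $0.00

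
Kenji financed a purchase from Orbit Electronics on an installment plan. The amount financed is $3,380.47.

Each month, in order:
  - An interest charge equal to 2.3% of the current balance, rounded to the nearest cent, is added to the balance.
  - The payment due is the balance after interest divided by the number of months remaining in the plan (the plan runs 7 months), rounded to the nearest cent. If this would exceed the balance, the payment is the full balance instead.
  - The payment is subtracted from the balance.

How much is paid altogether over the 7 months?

Month 1: $3,380.47 +$77.75 interest = $3,458.22; pay $494.03 → $2,964.19
Month 2: $2,964.19 +$68.18 interest = $3,032.37; pay $505.40 → $2,526.97
Month 3: $2,526.97 +$58.12 interest = $2,585.09; pay $517.02 → $2,068.07
Month 4: $2,068.07 +$47.57 interest = $2,115.64; pay $528.91 → $1,586.73
Month 5: $1,586.73 +$36.49 interest = $1,623.22; pay $541.07 → $1,082.15
Month 6: $1,082.15 +$24.89 interest = $1,107.04; pay $553.52 → $553.52
Month 7: $553.52 +$12.73 interest = $566.25; pay $566.25 → $0.00
Total paid: $3,706.20

$3,706.20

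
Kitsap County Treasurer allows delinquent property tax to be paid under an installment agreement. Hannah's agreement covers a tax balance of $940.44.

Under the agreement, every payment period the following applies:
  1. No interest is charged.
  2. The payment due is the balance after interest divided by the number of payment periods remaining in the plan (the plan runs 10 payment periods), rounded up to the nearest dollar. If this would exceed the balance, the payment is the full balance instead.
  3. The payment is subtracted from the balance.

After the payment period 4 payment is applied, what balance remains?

$563.44

Payment period 1: $940.44 − $95.00 → $845.44
Payment period 2: $845.44 − $94.00 → $751.44
Payment period 3: $751.44 − $94.00 → $657.44
Payment period 4: $657.44 − $94.00 → $563.44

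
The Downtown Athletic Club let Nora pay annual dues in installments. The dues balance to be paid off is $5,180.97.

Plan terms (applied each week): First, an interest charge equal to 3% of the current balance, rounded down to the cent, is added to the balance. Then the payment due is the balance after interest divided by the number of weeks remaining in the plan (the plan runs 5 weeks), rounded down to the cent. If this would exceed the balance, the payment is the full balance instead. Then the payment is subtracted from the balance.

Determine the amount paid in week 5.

Week 1: opening $5,180.97; interest $155.42 → $5,336.39; payment $1,067.27; balance $4,269.12
Week 2: opening $4,269.12; interest $128.07 → $4,397.19; payment $1,099.29; balance $3,297.90
Week 3: opening $3,297.90; interest $98.93 → $3,396.83; payment $1,132.27; balance $2,264.56
Week 4: opening $2,264.56; interest $67.93 → $2,332.49; payment $1,166.24; balance $1,166.25
Week 5: opening $1,166.25; interest $34.98 → $1,201.23; payment $1,201.23; balance $0.00

$1,201.23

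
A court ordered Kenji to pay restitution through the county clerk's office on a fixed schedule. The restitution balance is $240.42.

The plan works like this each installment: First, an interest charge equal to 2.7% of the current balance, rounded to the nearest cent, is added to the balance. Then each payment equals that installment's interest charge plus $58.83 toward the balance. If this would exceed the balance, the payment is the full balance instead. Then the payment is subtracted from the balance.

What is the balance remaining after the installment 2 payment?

Installment 1: opening $240.42; interest $6.49 → $246.91; payment $65.32; balance $181.59
Installment 2: opening $181.59; interest $4.90 → $186.49; payment $63.73; balance $122.76

$122.76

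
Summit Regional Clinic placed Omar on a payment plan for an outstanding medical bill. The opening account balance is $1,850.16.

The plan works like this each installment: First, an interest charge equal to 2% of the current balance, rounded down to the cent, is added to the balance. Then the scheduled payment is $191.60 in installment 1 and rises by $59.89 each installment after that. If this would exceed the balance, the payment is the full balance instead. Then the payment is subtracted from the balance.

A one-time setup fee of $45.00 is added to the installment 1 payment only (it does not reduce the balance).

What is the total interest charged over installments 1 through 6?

$150.04

Installment 1: opening $1,850.16; interest $37.00 → $1,887.16; payment $191.60 (+ $45.00 fee); balance $1,695.56
Installment 2: opening $1,695.56; interest $33.91 → $1,729.47; payment $251.49; balance $1,477.98
Installment 3: opening $1,477.98; interest $29.55 → $1,507.53; payment $311.38; balance $1,196.15
Installment 4: opening $1,196.15; interest $23.92 → $1,220.07; payment $371.27; balance $848.80
Installment 5: opening $848.80; interest $16.97 → $865.77; payment $431.16; balance $434.61
Installment 6: opening $434.61; interest $8.69 → $443.30; payment $443.30; balance $0.00
Total interest: $37.00 + $33.91 + $29.55 + $23.92 + $16.97 + $8.69 = $150.04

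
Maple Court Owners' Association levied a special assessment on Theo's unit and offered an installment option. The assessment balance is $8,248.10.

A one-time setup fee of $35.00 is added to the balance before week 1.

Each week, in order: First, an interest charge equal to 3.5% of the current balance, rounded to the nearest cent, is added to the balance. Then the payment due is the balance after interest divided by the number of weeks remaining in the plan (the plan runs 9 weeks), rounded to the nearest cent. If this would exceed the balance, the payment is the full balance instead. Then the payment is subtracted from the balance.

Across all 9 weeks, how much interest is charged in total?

$1,593.48

Week 1: opening $8,283.10; interest $289.91 → $8,573.01; payment $952.56; balance $7,620.45
Week 2: opening $7,620.45; interest $266.72 → $7,887.17; payment $985.90; balance $6,901.27
Week 3: opening $6,901.27; interest $241.54 → $7,142.81; payment $1,020.40; balance $6,122.41
Week 4: opening $6,122.41; interest $214.28 → $6,336.69; payment $1,056.12; balance $5,280.57
Week 5: opening $5,280.57; interest $184.82 → $5,465.39; payment $1,093.08; balance $4,372.31
Week 6: opening $4,372.31; interest $153.03 → $4,525.34; payment $1,131.34; balance $3,394.00
Week 7: opening $3,394.00; interest $118.79 → $3,512.79; payment $1,170.93; balance $2,341.86
Week 8: opening $2,341.86; interest $81.97 → $2,423.83; payment $1,211.92; balance $1,211.91
Week 9: opening $1,211.91; interest $42.42 → $1,254.33; payment $1,254.33; balance $0.00
Total interest: $289.91 + $266.72 + $241.54 + $214.28 + $184.82 + $153.03 + $118.79 + $81.97 + $42.42 = $1,593.48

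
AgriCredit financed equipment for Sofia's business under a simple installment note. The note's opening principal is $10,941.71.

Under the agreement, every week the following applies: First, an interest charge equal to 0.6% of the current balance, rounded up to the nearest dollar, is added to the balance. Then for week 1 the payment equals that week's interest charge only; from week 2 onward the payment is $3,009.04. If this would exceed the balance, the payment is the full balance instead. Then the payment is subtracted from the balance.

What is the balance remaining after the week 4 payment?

Week 1: $10,941.71 +$66.00 interest = $11,007.71; pay $66.00 → $10,941.71
Week 2: $10,941.71 +$66.00 interest = $11,007.71; pay $3,009.04 → $7,998.67
Week 3: $7,998.67 +$48.00 interest = $8,046.67; pay $3,009.04 → $5,037.63
Week 4: $5,037.63 +$31.00 interest = $5,068.63; pay $3,009.04 → $2,059.59

$2,059.59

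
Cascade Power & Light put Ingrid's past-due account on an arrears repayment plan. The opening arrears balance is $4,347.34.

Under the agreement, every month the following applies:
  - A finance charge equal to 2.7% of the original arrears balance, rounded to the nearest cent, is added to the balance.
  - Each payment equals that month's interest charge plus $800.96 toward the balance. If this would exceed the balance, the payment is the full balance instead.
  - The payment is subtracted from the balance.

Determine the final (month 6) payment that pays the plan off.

Month 1: $4,347.34 +$117.38 interest = $4,464.72; pay $918.34 → $3,546.38
Month 2: $3,546.38 +$117.38 interest = $3,663.76; pay $918.34 → $2,745.42
Month 3: $2,745.42 +$117.38 interest = $2,862.80; pay $918.34 → $1,944.46
Month 4: $1,944.46 +$117.38 interest = $2,061.84; pay $918.34 → $1,143.50
Month 5: $1,143.50 +$117.38 interest = $1,260.88; pay $918.34 → $342.54
Month 6: $342.54 +$117.38 interest = $459.92; pay $459.92 → $0.00

$459.92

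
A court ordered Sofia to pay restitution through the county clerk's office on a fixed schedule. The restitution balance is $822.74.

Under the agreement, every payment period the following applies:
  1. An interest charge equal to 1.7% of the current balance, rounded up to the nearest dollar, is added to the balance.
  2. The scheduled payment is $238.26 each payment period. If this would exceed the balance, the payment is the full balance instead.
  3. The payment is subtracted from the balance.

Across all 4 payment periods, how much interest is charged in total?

$35.00

Payment period 1: $822.74 +$14.00 interest = $836.74; pay $238.26 → $598.48
Payment period 2: $598.48 +$11.00 interest = $609.48; pay $238.26 → $371.22
Payment period 3: $371.22 +$7.00 interest = $378.22; pay $238.26 → $139.96
Payment period 4: $139.96 +$3.00 interest = $142.96; pay $142.96 → $0.00
Total interest: $14.00 + $11.00 + $7.00 + $3.00 = $35.00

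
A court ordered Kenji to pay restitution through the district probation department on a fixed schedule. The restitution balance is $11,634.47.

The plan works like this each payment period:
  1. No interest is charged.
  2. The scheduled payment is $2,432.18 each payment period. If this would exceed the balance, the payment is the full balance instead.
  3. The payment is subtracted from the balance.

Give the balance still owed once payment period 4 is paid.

$1,905.75

Payment period 1: opening $11,634.47; payment $2,432.18; balance $9,202.29
Payment period 2: opening $9,202.29; payment $2,432.18; balance $6,770.11
Payment period 3: opening $6,770.11; payment $2,432.18; balance $4,337.93
Payment period 4: opening $4,337.93; payment $2,432.18; balance $1,905.75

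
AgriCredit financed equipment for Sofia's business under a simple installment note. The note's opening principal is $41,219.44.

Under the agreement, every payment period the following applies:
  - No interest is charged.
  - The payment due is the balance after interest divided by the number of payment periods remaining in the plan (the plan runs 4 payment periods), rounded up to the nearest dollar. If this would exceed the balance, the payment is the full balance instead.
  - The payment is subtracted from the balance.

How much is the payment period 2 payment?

$10,305.00

Payment period 1: $41,219.44 − $10,305.00 → $30,914.44
Payment period 2: $30,914.44 − $10,305.00 → $20,609.44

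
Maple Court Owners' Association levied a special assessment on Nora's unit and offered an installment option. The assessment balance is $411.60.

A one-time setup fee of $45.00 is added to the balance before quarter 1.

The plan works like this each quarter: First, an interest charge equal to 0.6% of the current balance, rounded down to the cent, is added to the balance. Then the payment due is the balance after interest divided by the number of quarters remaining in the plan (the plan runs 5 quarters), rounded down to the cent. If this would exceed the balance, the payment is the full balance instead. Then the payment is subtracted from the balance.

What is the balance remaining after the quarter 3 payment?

Quarter 1: $456.60 +$2.73 interest = $459.33; pay $91.86 → $367.47
Quarter 2: $367.47 +$2.20 interest = $369.67; pay $92.41 → $277.26
Quarter 3: $277.26 +$1.66 interest = $278.92; pay $92.97 → $185.95

$185.95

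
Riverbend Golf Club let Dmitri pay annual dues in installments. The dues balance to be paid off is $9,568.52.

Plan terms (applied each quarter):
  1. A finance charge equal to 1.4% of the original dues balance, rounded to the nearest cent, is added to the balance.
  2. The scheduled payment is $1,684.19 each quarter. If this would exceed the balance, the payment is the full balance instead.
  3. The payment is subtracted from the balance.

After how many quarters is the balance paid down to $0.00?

7

Quarter 1: opening $9,568.52; interest $133.96 → $9,702.48; payment $1,684.19; balance $8,018.29
Quarter 2: opening $8,018.29; interest $133.96 → $8,152.25; payment $1,684.19; balance $6,468.06
Quarter 3: opening $6,468.06; interest $133.96 → $6,602.02; payment $1,684.19; balance $4,917.83
Quarter 4: opening $4,917.83; interest $133.96 → $5,051.79; payment $1,684.19; balance $3,367.60
Quarter 5: opening $3,367.60; interest $133.96 → $3,501.56; payment $1,684.19; balance $1,817.37
Quarter 6: opening $1,817.37; interest $133.96 → $1,951.33; payment $1,684.19; balance $267.14
Quarter 7: opening $267.14; interest $133.96 → $401.10; payment $401.10; balance $0.00
Balance reaches $0.00 in quarter 7.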